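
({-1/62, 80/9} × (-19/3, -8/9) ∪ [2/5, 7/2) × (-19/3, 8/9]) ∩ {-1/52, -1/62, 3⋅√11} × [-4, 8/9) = {-1/62} × [-4, -8/9)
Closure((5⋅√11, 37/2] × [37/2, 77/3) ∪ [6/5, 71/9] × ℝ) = ([6/5, 71/9] × ℝ) ∪ ({37/2, 5⋅√11} × [37/2, 77/3]) ∪ ([5⋅√11, 37/2] × {37/2, 77/3}) ∪ ((5⋅√11, 37/2] × [37/2, 77/3))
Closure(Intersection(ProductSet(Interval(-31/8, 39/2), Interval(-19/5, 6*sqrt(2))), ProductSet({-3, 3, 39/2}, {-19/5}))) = ProductSet({-3, 3, 39/2}, {-19/5})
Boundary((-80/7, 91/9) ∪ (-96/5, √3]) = {-96/5, 91/9}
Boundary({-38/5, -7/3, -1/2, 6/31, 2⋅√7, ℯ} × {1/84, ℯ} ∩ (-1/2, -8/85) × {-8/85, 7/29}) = ∅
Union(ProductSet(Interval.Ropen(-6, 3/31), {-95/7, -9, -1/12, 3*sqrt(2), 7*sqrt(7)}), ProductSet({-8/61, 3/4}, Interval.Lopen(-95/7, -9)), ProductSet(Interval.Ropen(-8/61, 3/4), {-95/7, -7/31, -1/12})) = Union(ProductSet({-8/61, 3/4}, Interval.Lopen(-95/7, -9)), ProductSet(Interval.Ropen(-6, 3/31), {-95/7, -9, -1/12, 3*sqrt(2), 7*sqrt(7)}), ProductSet(Interval.Ropen(-8/61, 3/4), {-95/7, -7/31, -1/12}))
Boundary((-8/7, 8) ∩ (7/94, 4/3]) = {7/94, 4/3}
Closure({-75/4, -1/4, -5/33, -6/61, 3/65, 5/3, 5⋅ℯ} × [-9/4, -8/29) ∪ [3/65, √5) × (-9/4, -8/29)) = ([3/65, √5) × (-9/4, -8/29)) ∪ ({-75/4, -1/4, -5/33, -6/61, 3/65, 5/3, 5⋅ℯ} × [-9/4, -8/29)) ∪ ({-75/4, -1/4, -5/33, -6/61, 3/65, √5, 5⋅ℯ} × [-9/4, -8/29]) ∪ (({-75/4, -1/4, -5/33, -6/61, 5⋅ℯ} ∪ [3/65, √5]) × {-9/4, -8/29})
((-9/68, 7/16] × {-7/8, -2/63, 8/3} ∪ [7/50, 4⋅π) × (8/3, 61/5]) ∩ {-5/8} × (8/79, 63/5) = ∅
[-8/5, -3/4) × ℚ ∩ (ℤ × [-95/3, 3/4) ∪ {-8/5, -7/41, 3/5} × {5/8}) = ({-8/5} × {5/8}) ∪ ({-1} × (ℚ ∩ [-95/3, 3/4)))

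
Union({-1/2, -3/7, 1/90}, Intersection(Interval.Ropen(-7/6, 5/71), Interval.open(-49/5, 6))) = Interval.Ropen(-7/6, 5/71)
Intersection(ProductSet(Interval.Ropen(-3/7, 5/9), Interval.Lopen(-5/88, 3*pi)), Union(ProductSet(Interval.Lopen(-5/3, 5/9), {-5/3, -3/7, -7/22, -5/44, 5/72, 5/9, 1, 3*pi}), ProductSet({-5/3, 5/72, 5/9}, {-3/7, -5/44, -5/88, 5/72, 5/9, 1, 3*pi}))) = ProductSet(Interval.Ropen(-3/7, 5/9), {5/72, 5/9, 1, 3*pi})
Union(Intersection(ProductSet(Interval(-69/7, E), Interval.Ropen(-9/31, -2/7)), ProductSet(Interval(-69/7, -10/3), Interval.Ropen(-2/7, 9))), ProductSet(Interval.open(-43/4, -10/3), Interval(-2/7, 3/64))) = ProductSet(Interval.open(-43/4, -10/3), Interval(-2/7, 3/64))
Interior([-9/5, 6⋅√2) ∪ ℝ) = (-∞, ∞)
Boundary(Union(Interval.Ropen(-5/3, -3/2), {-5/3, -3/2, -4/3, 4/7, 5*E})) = {-5/3, -3/2, -4/3, 4/7, 5*E}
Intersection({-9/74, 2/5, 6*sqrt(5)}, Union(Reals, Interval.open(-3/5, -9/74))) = {-9/74, 2/5, 6*sqrt(5)}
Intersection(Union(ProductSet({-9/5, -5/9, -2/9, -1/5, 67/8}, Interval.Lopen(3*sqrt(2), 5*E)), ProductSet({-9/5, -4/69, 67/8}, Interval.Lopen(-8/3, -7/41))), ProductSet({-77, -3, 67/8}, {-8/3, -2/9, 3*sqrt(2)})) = ProductSet({67/8}, {-2/9})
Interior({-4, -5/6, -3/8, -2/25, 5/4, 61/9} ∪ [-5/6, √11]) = (-5/6, √11)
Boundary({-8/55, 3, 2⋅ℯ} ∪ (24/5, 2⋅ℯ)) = {-8/55, 3, 24/5, 2⋅ℯ}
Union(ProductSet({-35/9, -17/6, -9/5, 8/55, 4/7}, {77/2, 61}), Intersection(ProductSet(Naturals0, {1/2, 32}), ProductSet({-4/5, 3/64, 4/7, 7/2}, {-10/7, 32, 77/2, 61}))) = ProductSet({-35/9, -17/6, -9/5, 8/55, 4/7}, {77/2, 61})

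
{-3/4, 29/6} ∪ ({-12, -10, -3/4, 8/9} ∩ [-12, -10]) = {-12, -10, -3/4, 29/6}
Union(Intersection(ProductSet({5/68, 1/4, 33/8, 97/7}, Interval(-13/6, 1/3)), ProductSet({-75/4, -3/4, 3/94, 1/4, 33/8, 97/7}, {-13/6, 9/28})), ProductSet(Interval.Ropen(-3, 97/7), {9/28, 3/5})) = Union(ProductSet({1/4, 33/8, 97/7}, {-13/6, 9/28}), ProductSet(Interval.Ropen(-3, 97/7), {9/28, 3/5}))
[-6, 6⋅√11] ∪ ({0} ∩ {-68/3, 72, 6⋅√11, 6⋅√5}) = [-6, 6⋅√11]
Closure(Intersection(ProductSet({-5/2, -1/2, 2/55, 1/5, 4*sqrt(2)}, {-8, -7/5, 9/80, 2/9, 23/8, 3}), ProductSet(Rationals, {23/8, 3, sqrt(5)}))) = ProductSet({-5/2, -1/2, 2/55, 1/5}, {23/8, 3})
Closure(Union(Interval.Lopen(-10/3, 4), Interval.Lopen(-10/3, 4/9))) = Interval(-10/3, 4)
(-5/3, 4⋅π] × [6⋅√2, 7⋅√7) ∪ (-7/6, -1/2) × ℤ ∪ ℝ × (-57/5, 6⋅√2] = ((-7/6, -1/2) × ℤ) ∪ (ℝ × (-57/5, 6⋅√2]) ∪ ((-5/3, 4⋅π] × [6⋅√2, 7⋅√7))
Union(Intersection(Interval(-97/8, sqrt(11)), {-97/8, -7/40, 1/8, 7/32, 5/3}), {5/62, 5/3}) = {-97/8, -7/40, 5/62, 1/8, 7/32, 5/3}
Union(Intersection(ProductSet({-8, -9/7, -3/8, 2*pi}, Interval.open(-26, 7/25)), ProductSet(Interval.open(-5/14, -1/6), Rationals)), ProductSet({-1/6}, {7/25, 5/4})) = ProductSet({-1/6}, {7/25, 5/4})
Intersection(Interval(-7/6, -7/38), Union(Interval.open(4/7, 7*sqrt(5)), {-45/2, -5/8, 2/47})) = {-5/8}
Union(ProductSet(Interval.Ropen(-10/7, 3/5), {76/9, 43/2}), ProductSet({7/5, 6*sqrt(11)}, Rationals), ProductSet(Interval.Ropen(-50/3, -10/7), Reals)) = Union(ProductSet({7/5, 6*sqrt(11)}, Rationals), ProductSet(Interval.Ropen(-50/3, -10/7), Reals), ProductSet(Interval.Ropen(-10/7, 3/5), {76/9, 43/2}))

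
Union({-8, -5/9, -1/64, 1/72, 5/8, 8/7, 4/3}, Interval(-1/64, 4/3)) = Union({-8, -5/9}, Interval(-1/64, 4/3))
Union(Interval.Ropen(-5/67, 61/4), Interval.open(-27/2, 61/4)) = Interval.open(-27/2, 61/4)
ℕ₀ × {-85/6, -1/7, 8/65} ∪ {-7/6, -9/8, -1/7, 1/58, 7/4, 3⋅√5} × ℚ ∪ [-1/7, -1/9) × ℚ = (ℕ₀ × {-85/6, -1/7, 8/65}) ∪ (({-7/6, -9/8, 1/58, 7/4, 3⋅√5} ∪ [-1/7, -1/9)) × ℚ)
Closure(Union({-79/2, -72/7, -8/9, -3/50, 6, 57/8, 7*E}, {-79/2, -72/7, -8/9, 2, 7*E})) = {-79/2, -72/7, -8/9, -3/50, 2, 6, 57/8, 7*E}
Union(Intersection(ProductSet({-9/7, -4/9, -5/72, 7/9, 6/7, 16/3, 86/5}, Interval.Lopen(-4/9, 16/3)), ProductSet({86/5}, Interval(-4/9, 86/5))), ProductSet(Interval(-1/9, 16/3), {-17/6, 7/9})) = Union(ProductSet({86/5}, Interval.Lopen(-4/9, 16/3)), ProductSet(Interval(-1/9, 16/3), {-17/6, 7/9}))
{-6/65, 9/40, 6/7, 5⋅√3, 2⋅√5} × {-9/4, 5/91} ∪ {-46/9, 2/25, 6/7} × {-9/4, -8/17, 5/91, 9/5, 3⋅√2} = ({-46/9, 2/25, 6/7} × {-9/4, -8/17, 5/91, 9/5, 3⋅√2}) ∪ ({-6/65, 9/40, 6/7, 5⋅√3, 2⋅√5} × {-9/4, 5/91})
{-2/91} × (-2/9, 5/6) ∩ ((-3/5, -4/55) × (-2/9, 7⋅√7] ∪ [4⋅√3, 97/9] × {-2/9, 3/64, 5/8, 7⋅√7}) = ∅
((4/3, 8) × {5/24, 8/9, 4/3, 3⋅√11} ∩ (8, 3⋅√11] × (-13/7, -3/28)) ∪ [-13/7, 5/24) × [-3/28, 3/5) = [-13/7, 5/24) × [-3/28, 3/5)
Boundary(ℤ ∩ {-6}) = {-6}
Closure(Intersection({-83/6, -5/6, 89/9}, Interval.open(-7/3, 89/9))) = {-5/6}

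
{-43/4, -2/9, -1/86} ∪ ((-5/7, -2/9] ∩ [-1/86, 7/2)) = {-43/4, -2/9, -1/86}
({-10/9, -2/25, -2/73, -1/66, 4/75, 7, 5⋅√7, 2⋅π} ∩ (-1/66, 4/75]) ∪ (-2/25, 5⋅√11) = (-2/25, 5⋅√11)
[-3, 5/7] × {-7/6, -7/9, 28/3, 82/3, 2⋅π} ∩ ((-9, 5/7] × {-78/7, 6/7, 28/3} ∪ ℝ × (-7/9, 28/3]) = [-3, 5/7] × {28/3, 2⋅π}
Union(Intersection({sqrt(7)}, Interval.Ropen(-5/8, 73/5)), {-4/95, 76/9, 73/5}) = {-4/95, 76/9, 73/5, sqrt(7)}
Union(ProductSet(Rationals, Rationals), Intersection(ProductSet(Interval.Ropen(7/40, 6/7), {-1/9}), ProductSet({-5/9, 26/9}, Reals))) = ProductSet(Rationals, Rationals)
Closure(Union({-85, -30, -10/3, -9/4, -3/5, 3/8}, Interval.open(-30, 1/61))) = Union({-85, 3/8}, Interval(-30, 1/61))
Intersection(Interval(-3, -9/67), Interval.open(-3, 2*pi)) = Interval.Lopen(-3, -9/67)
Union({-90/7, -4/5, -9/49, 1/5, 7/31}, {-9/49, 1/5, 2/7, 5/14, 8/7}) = {-90/7, -4/5, -9/49, 1/5, 7/31, 2/7, 5/14, 8/7}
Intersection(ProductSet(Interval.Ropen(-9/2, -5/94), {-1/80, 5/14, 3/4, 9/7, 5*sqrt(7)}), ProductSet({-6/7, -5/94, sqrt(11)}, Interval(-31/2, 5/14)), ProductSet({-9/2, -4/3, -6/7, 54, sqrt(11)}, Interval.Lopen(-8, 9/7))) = ProductSet({-6/7}, {-1/80, 5/14})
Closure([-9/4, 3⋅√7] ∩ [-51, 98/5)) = [-9/4, 3⋅√7]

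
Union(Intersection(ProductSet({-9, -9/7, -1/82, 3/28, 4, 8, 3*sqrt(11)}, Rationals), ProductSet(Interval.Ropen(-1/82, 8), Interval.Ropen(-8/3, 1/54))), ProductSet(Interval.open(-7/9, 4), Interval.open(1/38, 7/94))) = Union(ProductSet({-1/82, 3/28, 4}, Intersection(Interval.Ropen(-8/3, 1/54), Rationals)), ProductSet(Interval.open(-7/9, 4), Interval.open(1/38, 7/94)))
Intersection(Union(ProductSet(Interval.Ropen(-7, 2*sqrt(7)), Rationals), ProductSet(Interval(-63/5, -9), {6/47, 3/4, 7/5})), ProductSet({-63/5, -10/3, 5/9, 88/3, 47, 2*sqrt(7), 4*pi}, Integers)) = ProductSet({-10/3, 5/9}, Integers)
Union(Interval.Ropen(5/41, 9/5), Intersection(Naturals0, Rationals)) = Union(Interval.Ropen(5/41, 9/5), Naturals0)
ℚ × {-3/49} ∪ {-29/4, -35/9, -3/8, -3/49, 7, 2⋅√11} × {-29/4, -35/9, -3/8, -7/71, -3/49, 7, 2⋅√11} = (ℚ × {-3/49}) ∪ ({-29/4, -35/9, -3/8, -3/49, 7, 2⋅√11} × {-29/4, -35/9, -3/8, -7/71, -3/49, 7, 2⋅√11})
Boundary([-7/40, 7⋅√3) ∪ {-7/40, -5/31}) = {-7/40, 7⋅√3}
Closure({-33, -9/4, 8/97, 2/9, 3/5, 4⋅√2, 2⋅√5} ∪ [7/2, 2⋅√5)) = {-33, -9/4, 8/97, 2/9, 3/5, 4⋅√2} ∪ [7/2, 2⋅√5]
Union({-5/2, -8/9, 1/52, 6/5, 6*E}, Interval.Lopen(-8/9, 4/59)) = Union({-5/2, 6/5, 6*E}, Interval(-8/9, 4/59))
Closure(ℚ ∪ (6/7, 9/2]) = ℚ ∪ (-∞, ∞)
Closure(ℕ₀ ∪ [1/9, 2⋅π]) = ℕ₀ ∪ [1/9, 2⋅π] ∪ (ℕ₀ \ (1/9, 2⋅π))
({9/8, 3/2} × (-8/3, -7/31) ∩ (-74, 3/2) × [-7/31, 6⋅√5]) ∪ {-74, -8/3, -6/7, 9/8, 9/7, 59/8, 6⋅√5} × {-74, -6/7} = {-74, -8/3, -6/7, 9/8, 9/7, 59/8, 6⋅√5} × {-74, -6/7}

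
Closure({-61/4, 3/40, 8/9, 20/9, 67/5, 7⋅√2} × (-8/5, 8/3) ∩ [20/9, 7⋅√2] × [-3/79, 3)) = {20/9, 7⋅√2} × [-3/79, 8/3]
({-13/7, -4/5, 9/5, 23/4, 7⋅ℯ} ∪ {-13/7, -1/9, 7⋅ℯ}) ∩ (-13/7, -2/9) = {-4/5}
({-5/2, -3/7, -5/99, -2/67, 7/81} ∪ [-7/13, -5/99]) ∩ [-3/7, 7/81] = [-3/7, -5/99] ∪ {-2/67, 7/81}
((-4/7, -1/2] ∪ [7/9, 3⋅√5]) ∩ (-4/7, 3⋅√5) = (-4/7, -1/2] ∪ [7/9, 3⋅√5)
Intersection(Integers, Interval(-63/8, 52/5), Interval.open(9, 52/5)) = Range(10, 11, 1)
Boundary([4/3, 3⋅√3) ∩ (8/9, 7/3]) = {4/3, 7/3}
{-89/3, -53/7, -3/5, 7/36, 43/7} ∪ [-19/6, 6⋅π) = {-89/3, -53/7} ∪ [-19/6, 6⋅π)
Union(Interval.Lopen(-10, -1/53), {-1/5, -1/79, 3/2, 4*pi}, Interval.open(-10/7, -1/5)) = Union({-1/79, 3/2, 4*pi}, Interval.Lopen(-10, -1/53))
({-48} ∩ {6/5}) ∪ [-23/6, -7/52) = [-23/6, -7/52)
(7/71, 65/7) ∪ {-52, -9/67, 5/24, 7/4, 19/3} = {-52, -9/67} ∪ (7/71, 65/7)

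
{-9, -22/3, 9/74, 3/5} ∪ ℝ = ℝ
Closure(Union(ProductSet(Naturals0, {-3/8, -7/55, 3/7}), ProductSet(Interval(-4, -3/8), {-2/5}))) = Union(ProductSet(Interval(-4, -3/8), {-2/5}), ProductSet(Naturals0, {-3/8, -7/55, 3/7}))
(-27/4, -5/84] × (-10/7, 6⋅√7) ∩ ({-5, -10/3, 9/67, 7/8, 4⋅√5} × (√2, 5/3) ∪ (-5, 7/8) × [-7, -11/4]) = {-5, -10/3} × (√2, 5/3)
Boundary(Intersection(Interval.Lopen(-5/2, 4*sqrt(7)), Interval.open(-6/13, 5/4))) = {-6/13, 5/4}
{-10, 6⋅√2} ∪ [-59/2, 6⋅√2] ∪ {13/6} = [-59/2, 6⋅√2]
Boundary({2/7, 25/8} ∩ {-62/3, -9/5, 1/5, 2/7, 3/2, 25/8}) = {2/7, 25/8}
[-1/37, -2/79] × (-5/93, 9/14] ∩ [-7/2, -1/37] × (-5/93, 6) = {-1/37} × (-5/93, 9/14]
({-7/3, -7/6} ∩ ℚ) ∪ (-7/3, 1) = [-7/3, 1)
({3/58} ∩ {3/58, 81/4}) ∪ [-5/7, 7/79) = [-5/7, 7/79)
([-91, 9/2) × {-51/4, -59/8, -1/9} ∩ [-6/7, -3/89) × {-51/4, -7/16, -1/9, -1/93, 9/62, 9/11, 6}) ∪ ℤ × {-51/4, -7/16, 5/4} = (ℤ × {-51/4, -7/16, 5/4}) ∪ ([-6/7, -3/89) × {-51/4, -1/9})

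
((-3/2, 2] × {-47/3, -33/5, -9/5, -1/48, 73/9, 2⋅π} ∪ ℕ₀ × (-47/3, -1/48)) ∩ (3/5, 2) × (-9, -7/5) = ((3/5, 2) × {-33/5, -9/5}) ∪ ({1} × (-9, -7/5))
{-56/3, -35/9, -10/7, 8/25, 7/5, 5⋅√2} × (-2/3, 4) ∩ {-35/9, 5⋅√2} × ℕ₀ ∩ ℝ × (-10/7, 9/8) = {-35/9, 5⋅√2} × {0, 1}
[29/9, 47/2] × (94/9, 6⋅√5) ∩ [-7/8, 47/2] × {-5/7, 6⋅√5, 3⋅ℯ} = ∅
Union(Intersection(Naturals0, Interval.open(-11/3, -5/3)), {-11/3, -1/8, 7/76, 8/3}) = {-11/3, -1/8, 7/76, 8/3}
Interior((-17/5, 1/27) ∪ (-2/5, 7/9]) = (-17/5, 7/9)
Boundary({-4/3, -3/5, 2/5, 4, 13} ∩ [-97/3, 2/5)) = {-4/3, -3/5}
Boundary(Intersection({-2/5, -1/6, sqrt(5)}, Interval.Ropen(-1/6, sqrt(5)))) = {-1/6}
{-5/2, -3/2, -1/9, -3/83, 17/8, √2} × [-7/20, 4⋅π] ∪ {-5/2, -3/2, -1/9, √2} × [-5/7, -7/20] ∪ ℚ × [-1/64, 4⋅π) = (ℚ × [-1/64, 4⋅π)) ∪ ({-5/2, -3/2, -1/9, √2} × [-5/7, -7/20]) ∪ ({-5/2, -3/2, -1/9, -3/83, 17/8, √2} × [-7/20, 4⋅π])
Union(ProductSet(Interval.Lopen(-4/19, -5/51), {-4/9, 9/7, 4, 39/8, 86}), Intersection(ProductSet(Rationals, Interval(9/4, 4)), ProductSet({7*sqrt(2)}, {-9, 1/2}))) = ProductSet(Interval.Lopen(-4/19, -5/51), {-4/9, 9/7, 4, 39/8, 86})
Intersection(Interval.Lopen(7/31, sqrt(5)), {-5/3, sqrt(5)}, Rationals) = EmptySet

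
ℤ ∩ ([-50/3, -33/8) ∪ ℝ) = ℤ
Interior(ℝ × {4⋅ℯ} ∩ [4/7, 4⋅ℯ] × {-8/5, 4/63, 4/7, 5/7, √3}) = ∅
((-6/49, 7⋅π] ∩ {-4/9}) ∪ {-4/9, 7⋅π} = {-4/9, 7⋅π}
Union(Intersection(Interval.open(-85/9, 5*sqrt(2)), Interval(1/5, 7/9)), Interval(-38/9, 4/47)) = Union(Interval(-38/9, 4/47), Interval(1/5, 7/9))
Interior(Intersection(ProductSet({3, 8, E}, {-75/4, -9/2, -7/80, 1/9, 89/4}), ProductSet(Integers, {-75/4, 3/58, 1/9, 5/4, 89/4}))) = EmptySet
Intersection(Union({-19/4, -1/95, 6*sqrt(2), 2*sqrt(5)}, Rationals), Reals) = Union({6*sqrt(2), 2*sqrt(5)}, Rationals)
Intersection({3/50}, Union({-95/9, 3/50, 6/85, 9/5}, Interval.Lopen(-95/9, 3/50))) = {3/50}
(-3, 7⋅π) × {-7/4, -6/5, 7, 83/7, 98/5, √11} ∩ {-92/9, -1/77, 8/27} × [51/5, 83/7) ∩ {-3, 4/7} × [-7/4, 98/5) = ∅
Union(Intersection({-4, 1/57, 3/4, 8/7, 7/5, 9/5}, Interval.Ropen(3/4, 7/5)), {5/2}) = {3/4, 8/7, 5/2}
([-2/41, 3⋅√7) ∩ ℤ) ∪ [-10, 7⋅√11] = [-10, 7⋅√11] ∪ {0, 1, …, 7}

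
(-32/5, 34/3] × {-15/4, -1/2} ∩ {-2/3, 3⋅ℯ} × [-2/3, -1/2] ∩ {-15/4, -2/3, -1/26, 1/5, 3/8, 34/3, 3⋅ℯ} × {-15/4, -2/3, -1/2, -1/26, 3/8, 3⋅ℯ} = {-2/3, 3⋅ℯ} × {-1/2}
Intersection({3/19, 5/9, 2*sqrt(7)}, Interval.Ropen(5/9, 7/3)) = {5/9}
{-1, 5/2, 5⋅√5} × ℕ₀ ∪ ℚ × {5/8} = (ℚ × {5/8}) ∪ ({-1, 5/2, 5⋅√5} × ℕ₀)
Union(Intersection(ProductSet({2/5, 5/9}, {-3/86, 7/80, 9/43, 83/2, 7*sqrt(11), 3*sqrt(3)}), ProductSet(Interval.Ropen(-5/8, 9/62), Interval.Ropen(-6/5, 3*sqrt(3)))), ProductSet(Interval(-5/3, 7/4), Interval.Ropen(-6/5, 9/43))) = ProductSet(Interval(-5/3, 7/4), Interval.Ropen(-6/5, 9/43))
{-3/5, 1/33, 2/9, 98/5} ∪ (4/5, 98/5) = {-3/5, 1/33, 2/9} ∪ (4/5, 98/5]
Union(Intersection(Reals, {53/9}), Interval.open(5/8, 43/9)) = Union({53/9}, Interval.open(5/8, 43/9))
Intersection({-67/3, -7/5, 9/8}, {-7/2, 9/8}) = {9/8}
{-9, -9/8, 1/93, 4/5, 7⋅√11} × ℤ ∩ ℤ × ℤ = {-9} × ℤ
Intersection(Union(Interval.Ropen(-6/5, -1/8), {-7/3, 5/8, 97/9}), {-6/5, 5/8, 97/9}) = {-6/5, 5/8, 97/9}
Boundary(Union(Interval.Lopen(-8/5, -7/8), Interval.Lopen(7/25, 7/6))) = {-8/5, -7/8, 7/25, 7/6}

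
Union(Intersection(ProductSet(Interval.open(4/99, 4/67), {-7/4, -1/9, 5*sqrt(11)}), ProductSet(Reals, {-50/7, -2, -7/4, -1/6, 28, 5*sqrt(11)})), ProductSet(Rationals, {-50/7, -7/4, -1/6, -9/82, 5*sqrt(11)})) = Union(ProductSet(Interval.open(4/99, 4/67), {-7/4, 5*sqrt(11)}), ProductSet(Rationals, {-50/7, -7/4, -1/6, -9/82, 5*sqrt(11)}))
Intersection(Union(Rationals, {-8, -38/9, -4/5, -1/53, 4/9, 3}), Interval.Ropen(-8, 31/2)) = Intersection(Interval.Ropen(-8, 31/2), Rationals)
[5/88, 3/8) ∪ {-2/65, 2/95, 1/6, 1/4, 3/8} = {-2/65, 2/95} ∪ [5/88, 3/8]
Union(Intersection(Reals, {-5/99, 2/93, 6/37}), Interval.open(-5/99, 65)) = Interval.Ropen(-5/99, 65)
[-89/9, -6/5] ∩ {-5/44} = ∅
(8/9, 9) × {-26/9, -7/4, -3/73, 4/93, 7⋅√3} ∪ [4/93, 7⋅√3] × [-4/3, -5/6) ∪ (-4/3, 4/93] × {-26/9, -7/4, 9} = ((-4/3, 4/93] × {-26/9, -7/4, 9}) ∪ ([4/93, 7⋅√3] × [-4/3, -5/6)) ∪ ((8/9, 9) × {-26/9, -7/4, -3/73, 4/93, 7⋅√3})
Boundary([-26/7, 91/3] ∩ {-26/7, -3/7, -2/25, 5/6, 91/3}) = {-26/7, -3/7, -2/25, 5/6, 91/3}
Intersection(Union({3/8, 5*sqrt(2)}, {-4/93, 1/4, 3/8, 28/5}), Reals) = {-4/93, 1/4, 3/8, 28/5, 5*sqrt(2)}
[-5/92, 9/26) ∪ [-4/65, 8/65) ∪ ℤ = ℤ ∪ [-4/65, 9/26)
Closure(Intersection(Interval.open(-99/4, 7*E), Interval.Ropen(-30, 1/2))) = Interval(-99/4, 1/2)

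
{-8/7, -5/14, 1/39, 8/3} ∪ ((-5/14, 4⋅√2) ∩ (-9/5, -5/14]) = {-8/7, -5/14, 1/39, 8/3}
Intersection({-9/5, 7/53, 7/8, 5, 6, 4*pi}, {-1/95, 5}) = {5}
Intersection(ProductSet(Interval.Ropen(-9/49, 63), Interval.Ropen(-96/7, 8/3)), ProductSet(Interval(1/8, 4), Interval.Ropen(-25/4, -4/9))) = ProductSet(Interval(1/8, 4), Interval.Ropen(-25/4, -4/9))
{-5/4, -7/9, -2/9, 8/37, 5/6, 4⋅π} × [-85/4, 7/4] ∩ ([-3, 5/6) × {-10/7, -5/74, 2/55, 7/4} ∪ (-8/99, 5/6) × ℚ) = ({8/37} × (ℚ ∩ [-85/4, 7/4])) ∪ ({-5/4, -7/9, -2/9, 8/37} × {-10/7, -5/74, 2/55, 7/4})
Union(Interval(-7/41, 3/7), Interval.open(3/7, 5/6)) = Interval.Ropen(-7/41, 5/6)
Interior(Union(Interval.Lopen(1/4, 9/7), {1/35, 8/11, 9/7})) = Interval.open(1/4, 9/7)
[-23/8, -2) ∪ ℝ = (-∞, ∞)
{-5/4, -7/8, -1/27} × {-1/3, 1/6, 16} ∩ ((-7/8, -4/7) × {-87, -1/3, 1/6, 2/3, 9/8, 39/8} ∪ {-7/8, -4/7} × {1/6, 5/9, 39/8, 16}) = {-7/8} × {1/6, 16}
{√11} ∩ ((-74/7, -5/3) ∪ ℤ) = ∅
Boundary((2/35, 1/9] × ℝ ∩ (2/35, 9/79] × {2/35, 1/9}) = [2/35, 1/9] × {2/35, 1/9}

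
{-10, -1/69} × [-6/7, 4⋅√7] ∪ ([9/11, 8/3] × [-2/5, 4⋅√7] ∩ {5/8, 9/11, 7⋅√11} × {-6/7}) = {-10, -1/69} × [-6/7, 4⋅√7]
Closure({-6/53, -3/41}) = {-6/53, -3/41}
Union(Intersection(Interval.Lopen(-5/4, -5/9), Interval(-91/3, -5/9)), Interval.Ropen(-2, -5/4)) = Union(Interval.Ropen(-2, -5/4), Interval.Lopen(-5/4, -5/9))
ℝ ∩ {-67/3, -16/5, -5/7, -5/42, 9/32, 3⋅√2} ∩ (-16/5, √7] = {-5/7, -5/42, 9/32}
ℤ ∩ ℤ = ℤ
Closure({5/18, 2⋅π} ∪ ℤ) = ℤ ∪ {5/18, 2⋅π}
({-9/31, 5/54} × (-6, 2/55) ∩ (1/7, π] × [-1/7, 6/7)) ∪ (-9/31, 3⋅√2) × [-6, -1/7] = (-9/31, 3⋅√2) × [-6, -1/7]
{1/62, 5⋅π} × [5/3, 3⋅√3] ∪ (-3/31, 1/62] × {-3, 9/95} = ((-3/31, 1/62] × {-3, 9/95}) ∪ ({1/62, 5⋅π} × [5/3, 3⋅√3])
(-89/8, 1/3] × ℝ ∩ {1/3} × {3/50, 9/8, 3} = {1/3} × {3/50, 9/8, 3}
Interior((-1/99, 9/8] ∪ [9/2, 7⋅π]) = (-1/99, 9/8) ∪ (9/2, 7⋅π)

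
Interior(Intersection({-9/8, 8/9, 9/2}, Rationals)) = EmptySet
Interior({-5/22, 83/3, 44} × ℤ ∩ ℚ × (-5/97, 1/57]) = ∅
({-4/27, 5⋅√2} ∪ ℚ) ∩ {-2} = {-2}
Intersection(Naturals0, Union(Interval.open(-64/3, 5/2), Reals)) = Naturals0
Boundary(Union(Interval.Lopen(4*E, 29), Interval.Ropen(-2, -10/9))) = {-2, -10/9, 29, 4*E}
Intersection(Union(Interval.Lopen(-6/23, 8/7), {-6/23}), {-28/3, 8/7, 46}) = {8/7}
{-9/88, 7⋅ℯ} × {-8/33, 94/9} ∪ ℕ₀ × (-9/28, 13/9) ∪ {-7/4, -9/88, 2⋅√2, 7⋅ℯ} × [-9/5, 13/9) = (ℕ₀ × (-9/28, 13/9)) ∪ ({-9/88, 7⋅ℯ} × {-8/33, 94/9}) ∪ ({-7/4, -9/88, 2⋅√2, 7⋅ℯ} × [-9/5, 13/9))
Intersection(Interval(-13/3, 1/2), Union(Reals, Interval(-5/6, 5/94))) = Interval(-13/3, 1/2)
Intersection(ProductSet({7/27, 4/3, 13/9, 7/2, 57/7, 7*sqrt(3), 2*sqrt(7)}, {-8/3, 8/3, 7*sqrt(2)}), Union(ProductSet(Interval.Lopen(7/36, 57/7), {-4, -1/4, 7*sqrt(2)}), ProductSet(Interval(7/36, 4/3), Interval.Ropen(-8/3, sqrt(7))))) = Union(ProductSet({7/27, 4/3}, {-8/3}), ProductSet({7/27, 4/3, 13/9, 7/2, 57/7, 2*sqrt(7)}, {7*sqrt(2)}))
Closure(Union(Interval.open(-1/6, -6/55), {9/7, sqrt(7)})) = Union({9/7, sqrt(7)}, Interval(-1/6, -6/55))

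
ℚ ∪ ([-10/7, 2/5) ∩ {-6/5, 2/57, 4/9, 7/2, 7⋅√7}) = ℚ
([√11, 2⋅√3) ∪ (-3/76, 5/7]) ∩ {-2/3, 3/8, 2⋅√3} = {3/8}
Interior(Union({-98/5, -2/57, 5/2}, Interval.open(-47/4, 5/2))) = Interval.open(-47/4, 5/2)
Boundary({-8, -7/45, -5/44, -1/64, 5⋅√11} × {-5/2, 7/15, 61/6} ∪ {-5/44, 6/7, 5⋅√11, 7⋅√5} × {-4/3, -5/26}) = ({-8, -7/45, -5/44, -1/64, 5⋅√11} × {-5/2, 7/15, 61/6}) ∪ ({-5/44, 6/7, 5⋅√11, 7⋅√5} × {-4/3, -5/26})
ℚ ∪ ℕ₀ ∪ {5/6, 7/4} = ℚ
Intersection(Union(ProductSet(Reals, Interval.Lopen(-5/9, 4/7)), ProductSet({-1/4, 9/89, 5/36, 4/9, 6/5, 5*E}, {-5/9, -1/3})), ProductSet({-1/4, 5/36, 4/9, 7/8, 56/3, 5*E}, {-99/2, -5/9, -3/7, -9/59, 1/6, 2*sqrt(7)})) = Union(ProductSet({-1/4, 5/36, 4/9, 5*E}, {-5/9}), ProductSet({-1/4, 5/36, 4/9, 7/8, 56/3, 5*E}, {-3/7, -9/59, 1/6}))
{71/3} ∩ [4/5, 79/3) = {71/3}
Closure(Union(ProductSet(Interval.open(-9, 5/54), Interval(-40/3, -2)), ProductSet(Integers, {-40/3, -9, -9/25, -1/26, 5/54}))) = Union(ProductSet(Integers, {-40/3, -9, -9/25, -1/26, 5/54}), ProductSet(Interval(-9, 5/54), Interval(-40/3, -2)))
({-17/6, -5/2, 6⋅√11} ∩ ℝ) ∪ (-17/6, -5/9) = [-17/6, -5/9) ∪ {6⋅√11}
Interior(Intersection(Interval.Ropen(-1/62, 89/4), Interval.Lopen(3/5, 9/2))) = Interval.open(3/5, 9/2)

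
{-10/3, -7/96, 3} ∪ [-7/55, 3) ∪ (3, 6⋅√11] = {-10/3} ∪ [-7/55, 6⋅√11]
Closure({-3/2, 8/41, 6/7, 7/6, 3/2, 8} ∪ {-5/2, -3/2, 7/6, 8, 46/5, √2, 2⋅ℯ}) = {-5/2, -3/2, 8/41, 6/7, 7/6, 3/2, 8, 46/5, √2, 2⋅ℯ}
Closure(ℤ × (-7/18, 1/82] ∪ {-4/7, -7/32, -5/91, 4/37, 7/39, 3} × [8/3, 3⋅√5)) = (ℤ × [-7/18, 1/82]) ∪ ({-4/7, -7/32, -5/91, 4/37, 7/39, 3} × [8/3, 3⋅√5])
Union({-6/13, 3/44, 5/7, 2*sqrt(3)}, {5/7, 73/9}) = {-6/13, 3/44, 5/7, 73/9, 2*sqrt(3)}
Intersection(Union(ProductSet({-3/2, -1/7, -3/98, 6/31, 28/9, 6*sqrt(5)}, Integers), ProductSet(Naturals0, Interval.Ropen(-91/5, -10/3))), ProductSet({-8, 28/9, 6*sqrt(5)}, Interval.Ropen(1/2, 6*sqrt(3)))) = ProductSet({28/9, 6*sqrt(5)}, Range(1, 11, 1))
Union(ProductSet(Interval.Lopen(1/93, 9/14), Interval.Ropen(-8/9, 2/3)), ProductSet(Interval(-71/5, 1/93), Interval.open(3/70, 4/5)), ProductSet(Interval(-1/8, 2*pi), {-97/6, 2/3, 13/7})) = Union(ProductSet(Interval(-71/5, 1/93), Interval.open(3/70, 4/5)), ProductSet(Interval(-1/8, 2*pi), {-97/6, 2/3, 13/7}), ProductSet(Interval.Lopen(1/93, 9/14), Interval.Ropen(-8/9, 2/3)))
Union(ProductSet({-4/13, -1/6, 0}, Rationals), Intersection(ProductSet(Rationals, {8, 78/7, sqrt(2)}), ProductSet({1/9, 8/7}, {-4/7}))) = ProductSet({-4/13, -1/6, 0}, Rationals)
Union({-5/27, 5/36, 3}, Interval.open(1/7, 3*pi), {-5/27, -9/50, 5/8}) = Union({-5/27, -9/50, 5/36}, Interval.open(1/7, 3*pi))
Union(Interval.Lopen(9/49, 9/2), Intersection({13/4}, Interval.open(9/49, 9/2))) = Interval.Lopen(9/49, 9/2)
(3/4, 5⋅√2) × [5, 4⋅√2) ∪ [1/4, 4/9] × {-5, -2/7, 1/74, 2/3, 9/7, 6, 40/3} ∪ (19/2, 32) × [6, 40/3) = ((19/2, 32) × [6, 40/3)) ∪ ([1/4, 4/9] × {-5, -2/7, 1/74, 2/3, 9/7, 6, 40/3}) ∪ ((3/4, 5⋅√2) × [5, 4⋅√2))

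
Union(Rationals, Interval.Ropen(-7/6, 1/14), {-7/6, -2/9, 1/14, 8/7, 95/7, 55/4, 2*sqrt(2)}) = Union({2*sqrt(2)}, Interval(-7/6, 1/14), Rationals)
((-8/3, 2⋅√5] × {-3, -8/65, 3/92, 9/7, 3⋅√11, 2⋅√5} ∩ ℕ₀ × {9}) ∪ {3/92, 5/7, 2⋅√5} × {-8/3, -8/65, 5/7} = {3/92, 5/7, 2⋅√5} × {-8/3, -8/65, 5/7}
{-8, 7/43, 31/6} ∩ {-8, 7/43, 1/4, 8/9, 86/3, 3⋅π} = {-8, 7/43}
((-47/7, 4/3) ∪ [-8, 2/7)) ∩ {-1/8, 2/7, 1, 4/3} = {-1/8, 2/7, 1}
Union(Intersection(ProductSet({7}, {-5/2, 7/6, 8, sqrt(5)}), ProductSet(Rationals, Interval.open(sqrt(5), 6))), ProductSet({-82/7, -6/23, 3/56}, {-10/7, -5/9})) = ProductSet({-82/7, -6/23, 3/56}, {-10/7, -5/9})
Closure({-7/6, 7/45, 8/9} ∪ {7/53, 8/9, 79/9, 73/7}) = {-7/6, 7/53, 7/45, 8/9, 79/9, 73/7}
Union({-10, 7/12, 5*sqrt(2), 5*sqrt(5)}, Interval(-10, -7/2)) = Union({7/12, 5*sqrt(2), 5*sqrt(5)}, Interval(-10, -7/2))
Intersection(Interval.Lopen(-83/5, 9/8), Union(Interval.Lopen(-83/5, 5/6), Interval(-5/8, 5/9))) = Interval.Lopen(-83/5, 5/6)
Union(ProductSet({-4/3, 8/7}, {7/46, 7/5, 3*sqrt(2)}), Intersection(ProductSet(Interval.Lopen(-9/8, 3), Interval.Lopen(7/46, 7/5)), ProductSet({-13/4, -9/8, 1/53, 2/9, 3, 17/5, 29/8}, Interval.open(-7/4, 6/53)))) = ProductSet({-4/3, 8/7}, {7/46, 7/5, 3*sqrt(2)})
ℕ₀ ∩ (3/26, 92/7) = {1, 2, …, 13}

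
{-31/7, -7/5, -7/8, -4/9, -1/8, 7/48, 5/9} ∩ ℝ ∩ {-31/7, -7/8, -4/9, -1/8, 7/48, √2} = {-31/7, -7/8, -4/9, -1/8, 7/48}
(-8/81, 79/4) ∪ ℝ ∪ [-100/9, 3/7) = (-∞, ∞)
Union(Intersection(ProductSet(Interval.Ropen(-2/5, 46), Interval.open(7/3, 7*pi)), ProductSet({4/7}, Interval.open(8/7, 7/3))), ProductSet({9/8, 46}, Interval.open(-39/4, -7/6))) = ProductSet({9/8, 46}, Interval.open(-39/4, -7/6))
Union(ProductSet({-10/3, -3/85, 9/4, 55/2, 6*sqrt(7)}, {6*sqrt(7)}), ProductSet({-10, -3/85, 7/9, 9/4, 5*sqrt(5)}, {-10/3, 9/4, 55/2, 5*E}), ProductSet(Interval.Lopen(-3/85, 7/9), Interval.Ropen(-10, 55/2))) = Union(ProductSet({-10, -3/85, 7/9, 9/4, 5*sqrt(5)}, {-10/3, 9/4, 55/2, 5*E}), ProductSet({-10/3, -3/85, 9/4, 55/2, 6*sqrt(7)}, {6*sqrt(7)}), ProductSet(Interval.Lopen(-3/85, 7/9), Interval.Ropen(-10, 55/2)))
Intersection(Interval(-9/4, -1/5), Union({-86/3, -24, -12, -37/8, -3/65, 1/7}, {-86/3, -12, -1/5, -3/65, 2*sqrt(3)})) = {-1/5}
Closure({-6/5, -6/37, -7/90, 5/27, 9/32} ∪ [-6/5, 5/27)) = [-6/5, 5/27] ∪ {9/32}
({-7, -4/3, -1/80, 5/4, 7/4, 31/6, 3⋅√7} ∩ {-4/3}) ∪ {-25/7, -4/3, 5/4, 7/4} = {-25/7, -4/3, 5/4, 7/4}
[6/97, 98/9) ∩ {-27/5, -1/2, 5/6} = {5/6}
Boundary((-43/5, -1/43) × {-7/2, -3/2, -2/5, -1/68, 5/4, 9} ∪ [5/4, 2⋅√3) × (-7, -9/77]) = ({5/4, 2⋅√3} × [-7, -9/77]) ∪ ([-43/5, -1/43] × {-7/2, -3/2, -2/5, -1/68, 5/4, 9}) ∪ ([5/4, 2⋅√3] × {-7, -9/77})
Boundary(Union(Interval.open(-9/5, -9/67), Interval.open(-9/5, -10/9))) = {-9/5, -9/67}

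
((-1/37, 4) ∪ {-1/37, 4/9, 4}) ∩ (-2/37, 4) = [-1/37, 4)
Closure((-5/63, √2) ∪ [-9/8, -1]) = [-9/8, -1] ∪ [-5/63, √2]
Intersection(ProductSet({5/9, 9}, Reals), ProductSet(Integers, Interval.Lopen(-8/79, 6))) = ProductSet({9}, Interval.Lopen(-8/79, 6))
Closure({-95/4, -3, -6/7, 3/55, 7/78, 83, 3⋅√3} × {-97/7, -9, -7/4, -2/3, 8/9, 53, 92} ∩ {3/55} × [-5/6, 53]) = {3/55} × {-2/3, 8/9, 53}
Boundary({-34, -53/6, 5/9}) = {-34, -53/6, 5/9}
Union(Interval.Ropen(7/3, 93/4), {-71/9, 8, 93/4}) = Union({-71/9}, Interval(7/3, 93/4))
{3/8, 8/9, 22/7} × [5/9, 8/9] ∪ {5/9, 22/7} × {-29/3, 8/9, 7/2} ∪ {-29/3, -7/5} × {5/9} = ({-29/3, -7/5} × {5/9}) ∪ ({5/9, 22/7} × {-29/3, 8/9, 7/2}) ∪ ({3/8, 8/9, 22/7} × [5/9, 8/9])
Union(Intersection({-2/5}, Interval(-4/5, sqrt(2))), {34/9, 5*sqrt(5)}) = {-2/5, 34/9, 5*sqrt(5)}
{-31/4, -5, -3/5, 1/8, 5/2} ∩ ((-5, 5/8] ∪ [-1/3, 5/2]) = {-3/5, 1/8, 5/2}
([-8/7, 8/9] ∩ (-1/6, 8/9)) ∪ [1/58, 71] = (-1/6, 71]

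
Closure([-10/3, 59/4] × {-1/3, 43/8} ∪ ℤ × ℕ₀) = (ℤ × ℕ₀) ∪ ([-10/3, 59/4] × {-1/3, 43/8})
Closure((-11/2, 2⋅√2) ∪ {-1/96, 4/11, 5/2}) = [-11/2, 2⋅√2]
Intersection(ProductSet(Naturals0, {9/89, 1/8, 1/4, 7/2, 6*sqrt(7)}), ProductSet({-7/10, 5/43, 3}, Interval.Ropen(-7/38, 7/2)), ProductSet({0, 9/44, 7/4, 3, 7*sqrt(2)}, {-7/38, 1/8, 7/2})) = ProductSet({3}, {1/8})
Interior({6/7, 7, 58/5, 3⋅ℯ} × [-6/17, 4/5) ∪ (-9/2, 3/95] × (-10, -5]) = (-9/2, 3/95) × (-10, -5)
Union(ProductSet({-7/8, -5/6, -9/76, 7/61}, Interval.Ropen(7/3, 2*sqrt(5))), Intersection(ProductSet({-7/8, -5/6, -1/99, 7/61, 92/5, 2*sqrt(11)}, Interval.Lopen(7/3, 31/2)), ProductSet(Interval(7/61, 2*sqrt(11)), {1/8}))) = ProductSet({-7/8, -5/6, -9/76, 7/61}, Interval.Ropen(7/3, 2*sqrt(5)))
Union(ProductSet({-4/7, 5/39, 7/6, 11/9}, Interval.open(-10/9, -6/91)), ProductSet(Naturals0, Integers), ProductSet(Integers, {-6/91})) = Union(ProductSet({-4/7, 5/39, 7/6, 11/9}, Interval.open(-10/9, -6/91)), ProductSet(Integers, {-6/91}), ProductSet(Naturals0, Integers))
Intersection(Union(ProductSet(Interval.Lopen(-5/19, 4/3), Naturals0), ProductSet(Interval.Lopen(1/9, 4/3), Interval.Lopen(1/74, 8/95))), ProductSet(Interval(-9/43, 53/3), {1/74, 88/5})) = EmptySet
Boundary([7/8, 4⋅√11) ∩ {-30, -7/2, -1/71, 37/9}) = {37/9}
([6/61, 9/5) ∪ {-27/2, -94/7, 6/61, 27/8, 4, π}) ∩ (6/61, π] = (6/61, 9/5) ∪ {π}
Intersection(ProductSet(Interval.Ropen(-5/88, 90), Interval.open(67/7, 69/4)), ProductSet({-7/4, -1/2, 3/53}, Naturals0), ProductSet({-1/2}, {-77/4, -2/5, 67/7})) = EmptySet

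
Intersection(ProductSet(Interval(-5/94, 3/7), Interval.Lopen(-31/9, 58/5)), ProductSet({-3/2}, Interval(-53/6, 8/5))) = EmptySet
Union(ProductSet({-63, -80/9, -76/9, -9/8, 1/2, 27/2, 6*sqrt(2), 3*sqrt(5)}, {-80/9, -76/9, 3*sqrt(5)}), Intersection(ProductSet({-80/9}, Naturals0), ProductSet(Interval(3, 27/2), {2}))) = ProductSet({-63, -80/9, -76/9, -9/8, 1/2, 27/2, 6*sqrt(2), 3*sqrt(5)}, {-80/9, -76/9, 3*sqrt(5)})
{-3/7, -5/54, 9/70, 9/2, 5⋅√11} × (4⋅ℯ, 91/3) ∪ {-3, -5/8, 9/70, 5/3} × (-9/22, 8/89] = ({-3, -5/8, 9/70, 5/3} × (-9/22, 8/89]) ∪ ({-3/7, -5/54, 9/70, 9/2, 5⋅√11} × (4⋅ℯ, 91/3))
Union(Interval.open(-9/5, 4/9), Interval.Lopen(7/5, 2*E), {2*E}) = Union(Interval.open(-9/5, 4/9), Interval.Lopen(7/5, 2*E))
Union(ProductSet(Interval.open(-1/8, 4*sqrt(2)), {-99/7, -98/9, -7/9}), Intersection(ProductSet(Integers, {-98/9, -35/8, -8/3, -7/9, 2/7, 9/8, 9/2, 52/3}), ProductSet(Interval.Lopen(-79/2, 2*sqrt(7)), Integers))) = ProductSet(Interval.open(-1/8, 4*sqrt(2)), {-99/7, -98/9, -7/9})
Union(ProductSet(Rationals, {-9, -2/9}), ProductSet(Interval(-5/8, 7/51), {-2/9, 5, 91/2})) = Union(ProductSet(Interval(-5/8, 7/51), {-2/9, 5, 91/2}), ProductSet(Rationals, {-9, -2/9}))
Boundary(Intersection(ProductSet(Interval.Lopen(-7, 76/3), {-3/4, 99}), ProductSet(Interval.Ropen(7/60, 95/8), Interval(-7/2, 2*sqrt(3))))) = ProductSet(Interval(7/60, 95/8), {-3/4})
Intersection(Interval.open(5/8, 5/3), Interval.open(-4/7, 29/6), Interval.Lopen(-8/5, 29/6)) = Interval.open(5/8, 5/3)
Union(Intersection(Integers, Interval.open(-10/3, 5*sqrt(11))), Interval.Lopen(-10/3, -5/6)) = Union(Interval.Lopen(-10/3, -5/6), Range(-3, 17, 1))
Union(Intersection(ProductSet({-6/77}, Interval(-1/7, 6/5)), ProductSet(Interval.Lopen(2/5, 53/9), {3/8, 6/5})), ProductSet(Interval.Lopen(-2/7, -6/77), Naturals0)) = ProductSet(Interval.Lopen(-2/7, -6/77), Naturals0)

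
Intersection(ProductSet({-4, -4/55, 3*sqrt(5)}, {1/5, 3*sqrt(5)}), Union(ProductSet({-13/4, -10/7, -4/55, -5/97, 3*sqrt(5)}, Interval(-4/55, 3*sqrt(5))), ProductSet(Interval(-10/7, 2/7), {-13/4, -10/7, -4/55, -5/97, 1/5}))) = ProductSet({-4/55, 3*sqrt(5)}, {1/5, 3*sqrt(5)})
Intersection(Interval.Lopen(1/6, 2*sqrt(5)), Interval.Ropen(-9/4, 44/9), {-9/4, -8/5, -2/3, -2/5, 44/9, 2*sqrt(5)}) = {2*sqrt(5)}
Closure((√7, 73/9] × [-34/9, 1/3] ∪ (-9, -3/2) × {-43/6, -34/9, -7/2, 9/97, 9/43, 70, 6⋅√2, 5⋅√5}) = ([√7, 73/9] × [-34/9, 1/3]) ∪ ([-9, -3/2] × {-43/6, -34/9, -7/2, 9/97, 9/43, 70, 6⋅√2, 5⋅√5})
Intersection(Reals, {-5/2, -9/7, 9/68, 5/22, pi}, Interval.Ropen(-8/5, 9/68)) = {-9/7}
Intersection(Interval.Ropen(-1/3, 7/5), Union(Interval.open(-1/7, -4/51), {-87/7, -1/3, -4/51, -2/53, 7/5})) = Union({-1/3, -2/53}, Interval.Lopen(-1/7, -4/51))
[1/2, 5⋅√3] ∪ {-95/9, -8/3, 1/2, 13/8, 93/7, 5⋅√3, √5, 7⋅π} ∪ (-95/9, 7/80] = [-95/9, 7/80] ∪ [1/2, 5⋅√3] ∪ {93/7, 7⋅π}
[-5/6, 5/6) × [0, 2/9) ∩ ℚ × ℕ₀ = (ℚ ∩ [-5/6, 5/6)) × {0}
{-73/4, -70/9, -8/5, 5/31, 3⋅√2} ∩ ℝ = {-73/4, -70/9, -8/5, 5/31, 3⋅√2}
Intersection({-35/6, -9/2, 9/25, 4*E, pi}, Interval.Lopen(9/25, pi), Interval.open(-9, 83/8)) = {pi}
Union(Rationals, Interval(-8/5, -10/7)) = Union(Interval(-8/5, -10/7), Rationals)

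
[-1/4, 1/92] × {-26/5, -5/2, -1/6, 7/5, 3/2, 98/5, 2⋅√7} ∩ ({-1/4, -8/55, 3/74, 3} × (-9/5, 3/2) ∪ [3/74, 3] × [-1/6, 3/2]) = {-1/4, -8/55} × {-1/6, 7/5}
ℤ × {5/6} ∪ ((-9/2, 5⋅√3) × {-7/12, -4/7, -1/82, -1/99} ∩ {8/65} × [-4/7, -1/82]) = (ℤ × {5/6}) ∪ ({8/65} × {-4/7, -1/82})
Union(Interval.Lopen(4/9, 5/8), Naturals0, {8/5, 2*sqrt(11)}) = Union({8/5, 2*sqrt(11)}, Interval.Lopen(4/9, 5/8), Naturals0)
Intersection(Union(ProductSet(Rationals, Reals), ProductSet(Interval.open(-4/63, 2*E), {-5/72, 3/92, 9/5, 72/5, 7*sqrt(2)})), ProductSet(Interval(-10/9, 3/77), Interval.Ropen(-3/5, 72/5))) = Union(ProductSet(Intersection(Interval(-10/9, 3/77), Rationals), Interval.Ropen(-3/5, 72/5)), ProductSet(Interval.Lopen(-4/63, 3/77), {-5/72, 3/92, 9/5, 7*sqrt(2)}))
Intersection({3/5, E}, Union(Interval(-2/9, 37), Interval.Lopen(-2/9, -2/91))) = {3/5, E}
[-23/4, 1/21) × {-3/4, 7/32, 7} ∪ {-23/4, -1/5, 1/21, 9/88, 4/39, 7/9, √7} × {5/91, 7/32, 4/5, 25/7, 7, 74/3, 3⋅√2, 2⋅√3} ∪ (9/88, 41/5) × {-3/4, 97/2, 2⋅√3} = ([-23/4, 1/21) × {-3/4, 7/32, 7}) ∪ ((9/88, 41/5) × {-3/4, 97/2, 2⋅√3}) ∪ ({-23/4, -1/5, 1/21, 9/88, 4/39, 7/9, √7} × {5/91, 7/32, 4/5, 25/7, 7, 74/3, 3⋅√2, 2⋅√3})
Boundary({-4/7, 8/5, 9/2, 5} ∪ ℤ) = ℤ ∪ {-4/7, 8/5, 9/2}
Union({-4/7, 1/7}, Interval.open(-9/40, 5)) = Union({-4/7}, Interval.open(-9/40, 5))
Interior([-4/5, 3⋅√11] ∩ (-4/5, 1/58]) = (-4/5, 1/58)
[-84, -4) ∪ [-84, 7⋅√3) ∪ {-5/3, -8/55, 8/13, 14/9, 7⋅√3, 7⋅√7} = [-84, 7⋅√3] ∪ {7⋅√7}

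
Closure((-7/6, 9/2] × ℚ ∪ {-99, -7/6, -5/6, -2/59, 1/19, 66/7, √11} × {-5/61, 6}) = ([-7/6, 9/2] × ℝ) ∪ ({-99, -7/6, -5/6, -2/59, 1/19, 66/7, √11} × {-5/61, 6})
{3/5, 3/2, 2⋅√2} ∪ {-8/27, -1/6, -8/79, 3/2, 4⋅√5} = {-8/27, -1/6, -8/79, 3/5, 3/2, 2⋅√2, 4⋅√5}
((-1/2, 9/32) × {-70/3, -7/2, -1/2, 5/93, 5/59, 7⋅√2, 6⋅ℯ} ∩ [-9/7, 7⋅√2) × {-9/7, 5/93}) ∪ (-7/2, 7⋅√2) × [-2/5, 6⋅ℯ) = (-7/2, 7⋅√2) × [-2/5, 6⋅ℯ)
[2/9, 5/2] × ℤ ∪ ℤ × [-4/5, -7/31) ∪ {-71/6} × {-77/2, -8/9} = ({-71/6} × {-77/2, -8/9}) ∪ (ℤ × [-4/5, -7/31)) ∪ ([2/9, 5/2] × ℤ)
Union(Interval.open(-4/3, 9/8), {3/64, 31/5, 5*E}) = Union({31/5, 5*E}, Interval.open(-4/3, 9/8))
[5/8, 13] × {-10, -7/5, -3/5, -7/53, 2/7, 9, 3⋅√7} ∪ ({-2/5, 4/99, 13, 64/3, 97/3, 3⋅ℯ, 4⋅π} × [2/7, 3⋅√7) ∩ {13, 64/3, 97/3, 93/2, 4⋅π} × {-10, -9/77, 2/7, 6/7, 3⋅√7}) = ({13, 64/3, 97/3, 4⋅π} × {2/7, 6/7}) ∪ ([5/8, 13] × {-10, -7/5, -3/5, -7/53, 2/7, 9, 3⋅√7})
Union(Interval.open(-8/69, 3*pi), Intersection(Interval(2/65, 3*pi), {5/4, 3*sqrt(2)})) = Interval.open(-8/69, 3*pi)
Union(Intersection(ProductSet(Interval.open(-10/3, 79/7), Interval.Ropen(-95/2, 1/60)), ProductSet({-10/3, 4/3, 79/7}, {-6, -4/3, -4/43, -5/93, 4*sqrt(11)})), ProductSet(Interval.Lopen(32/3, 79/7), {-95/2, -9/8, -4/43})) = Union(ProductSet({4/3}, {-6, -4/3, -4/43, -5/93}), ProductSet(Interval.Lopen(32/3, 79/7), {-95/2, -9/8, -4/43}))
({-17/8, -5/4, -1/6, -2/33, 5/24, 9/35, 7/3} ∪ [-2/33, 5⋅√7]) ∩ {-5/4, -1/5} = {-5/4}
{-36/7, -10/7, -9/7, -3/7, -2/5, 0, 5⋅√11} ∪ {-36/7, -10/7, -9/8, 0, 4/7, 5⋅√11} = {-36/7, -10/7, -9/7, -9/8, -3/7, -2/5, 0, 4/7, 5⋅√11}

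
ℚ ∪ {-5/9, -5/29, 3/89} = ℚ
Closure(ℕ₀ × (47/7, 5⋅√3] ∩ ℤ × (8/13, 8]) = ℕ₀ × [47/7, 8]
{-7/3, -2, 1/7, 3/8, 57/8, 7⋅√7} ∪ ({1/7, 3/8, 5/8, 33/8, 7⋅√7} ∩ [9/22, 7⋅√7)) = {-7/3, -2, 1/7, 3/8, 5/8, 33/8, 57/8, 7⋅√7}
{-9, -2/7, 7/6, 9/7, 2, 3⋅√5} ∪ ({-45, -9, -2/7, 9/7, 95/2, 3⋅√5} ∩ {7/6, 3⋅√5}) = {-9, -2/7, 7/6, 9/7, 2, 3⋅√5}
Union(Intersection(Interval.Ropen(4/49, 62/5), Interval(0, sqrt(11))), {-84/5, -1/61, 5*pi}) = Union({-84/5, -1/61, 5*pi}, Interval(4/49, sqrt(11)))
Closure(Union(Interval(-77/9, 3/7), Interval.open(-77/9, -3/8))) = Interval(-77/9, 3/7)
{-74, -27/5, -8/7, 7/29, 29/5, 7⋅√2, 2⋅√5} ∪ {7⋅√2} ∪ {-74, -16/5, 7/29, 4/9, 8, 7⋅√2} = {-74, -27/5, -16/5, -8/7, 7/29, 4/9, 29/5, 8, 7⋅√2, 2⋅√5}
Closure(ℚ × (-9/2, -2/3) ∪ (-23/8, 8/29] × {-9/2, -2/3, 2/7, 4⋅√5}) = (ℝ × [-9/2, -2/3]) ∪ ([-23/8, 8/29] × {-9/2, -2/3, 2/7, 4⋅√5})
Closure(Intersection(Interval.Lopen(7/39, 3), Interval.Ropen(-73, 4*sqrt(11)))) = Interval(7/39, 3)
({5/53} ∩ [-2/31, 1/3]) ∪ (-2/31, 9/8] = (-2/31, 9/8]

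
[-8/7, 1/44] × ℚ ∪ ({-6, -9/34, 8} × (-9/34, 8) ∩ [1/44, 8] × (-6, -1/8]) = ([-8/7, 1/44] × ℚ) ∪ ({8} × (-9/34, -1/8])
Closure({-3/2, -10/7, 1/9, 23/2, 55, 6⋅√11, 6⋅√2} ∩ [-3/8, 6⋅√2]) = {1/9, 6⋅√2}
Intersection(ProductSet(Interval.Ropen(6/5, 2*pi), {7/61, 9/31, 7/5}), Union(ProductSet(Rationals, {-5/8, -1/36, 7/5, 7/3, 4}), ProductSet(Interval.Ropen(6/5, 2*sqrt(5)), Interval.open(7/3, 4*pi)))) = ProductSet(Intersection(Interval.Ropen(6/5, 2*pi), Rationals), {7/5})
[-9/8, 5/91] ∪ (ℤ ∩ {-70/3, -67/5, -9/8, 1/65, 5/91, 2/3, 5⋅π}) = [-9/8, 5/91]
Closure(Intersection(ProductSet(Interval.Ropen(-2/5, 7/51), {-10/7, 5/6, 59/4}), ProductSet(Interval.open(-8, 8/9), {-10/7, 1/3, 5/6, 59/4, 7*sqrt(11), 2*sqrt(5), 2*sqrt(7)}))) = ProductSet(Interval(-2/5, 7/51), {-10/7, 5/6, 59/4})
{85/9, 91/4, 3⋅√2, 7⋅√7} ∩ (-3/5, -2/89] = ∅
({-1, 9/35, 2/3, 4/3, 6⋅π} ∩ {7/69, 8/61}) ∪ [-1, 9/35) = [-1, 9/35)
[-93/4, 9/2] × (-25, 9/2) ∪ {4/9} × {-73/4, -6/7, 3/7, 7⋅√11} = ([-93/4, 9/2] × (-25, 9/2)) ∪ ({4/9} × {-73/4, -6/7, 3/7, 7⋅√11})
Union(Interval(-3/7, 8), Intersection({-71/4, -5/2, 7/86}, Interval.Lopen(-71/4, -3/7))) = Union({-5/2}, Interval(-3/7, 8))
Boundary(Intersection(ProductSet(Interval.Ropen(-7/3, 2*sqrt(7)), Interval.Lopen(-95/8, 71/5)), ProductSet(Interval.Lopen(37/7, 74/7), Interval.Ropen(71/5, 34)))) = ProductSet(Interval(37/7, 2*sqrt(7)), {71/5})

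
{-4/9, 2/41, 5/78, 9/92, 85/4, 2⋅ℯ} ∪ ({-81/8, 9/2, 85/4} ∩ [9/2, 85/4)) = {-4/9, 2/41, 5/78, 9/92, 9/2, 85/4, 2⋅ℯ}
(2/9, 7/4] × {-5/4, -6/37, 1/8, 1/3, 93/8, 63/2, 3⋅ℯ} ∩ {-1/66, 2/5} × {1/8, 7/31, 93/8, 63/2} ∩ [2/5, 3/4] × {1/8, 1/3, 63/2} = {2/5} × {1/8, 63/2}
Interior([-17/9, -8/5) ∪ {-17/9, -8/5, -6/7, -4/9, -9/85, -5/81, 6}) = (-17/9, -8/5)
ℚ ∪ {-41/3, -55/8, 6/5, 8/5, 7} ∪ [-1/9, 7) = ℚ ∪ [-1/9, 7]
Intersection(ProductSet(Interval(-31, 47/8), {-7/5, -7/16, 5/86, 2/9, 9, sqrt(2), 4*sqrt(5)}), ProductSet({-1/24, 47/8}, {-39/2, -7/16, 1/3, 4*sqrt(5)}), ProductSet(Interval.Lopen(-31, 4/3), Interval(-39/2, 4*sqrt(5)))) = ProductSet({-1/24}, {-7/16, 4*sqrt(5)})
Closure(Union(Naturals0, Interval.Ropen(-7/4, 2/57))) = Union(Complement(Naturals0, Interval.open(-7/4, 2/57)), Interval(-7/4, 2/57), Naturals0)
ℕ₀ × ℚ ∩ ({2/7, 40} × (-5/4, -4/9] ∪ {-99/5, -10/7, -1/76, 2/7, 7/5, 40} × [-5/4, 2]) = {40} × (ℚ ∩ [-5/4, 2])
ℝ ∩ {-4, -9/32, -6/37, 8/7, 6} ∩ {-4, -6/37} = {-4, -6/37}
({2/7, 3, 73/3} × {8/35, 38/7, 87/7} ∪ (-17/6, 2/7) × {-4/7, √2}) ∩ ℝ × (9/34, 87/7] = ({2/7, 3, 73/3} × {38/7, 87/7}) ∪ ((-17/6, 2/7) × {√2})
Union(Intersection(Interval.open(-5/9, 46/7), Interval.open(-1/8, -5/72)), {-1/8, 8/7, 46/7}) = Union({8/7, 46/7}, Interval.Ropen(-1/8, -5/72))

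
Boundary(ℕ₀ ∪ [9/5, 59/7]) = {9/5, 59/7} ∪ (ℕ₀ \ (9/5, 59/7))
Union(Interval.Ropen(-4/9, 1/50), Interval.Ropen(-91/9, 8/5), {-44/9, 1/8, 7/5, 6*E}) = Union({6*E}, Interval.Ropen(-91/9, 8/5))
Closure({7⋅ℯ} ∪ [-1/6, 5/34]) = [-1/6, 5/34] ∪ {7⋅ℯ}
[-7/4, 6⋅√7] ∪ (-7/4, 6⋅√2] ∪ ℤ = ℤ ∪ [-7/4, 6⋅√7]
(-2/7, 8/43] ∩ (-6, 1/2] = (-2/7, 8/43]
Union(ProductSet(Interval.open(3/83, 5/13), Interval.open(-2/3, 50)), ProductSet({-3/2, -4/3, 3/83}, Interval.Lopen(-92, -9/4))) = Union(ProductSet({-3/2, -4/3, 3/83}, Interval.Lopen(-92, -9/4)), ProductSet(Interval.open(3/83, 5/13), Interval.open(-2/3, 50)))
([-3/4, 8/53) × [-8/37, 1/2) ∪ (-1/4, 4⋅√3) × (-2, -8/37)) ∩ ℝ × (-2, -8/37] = ([-3/4, 8/53) × {-8/37}) ∪ ((-1/4, 4⋅√3) × (-2, -8/37))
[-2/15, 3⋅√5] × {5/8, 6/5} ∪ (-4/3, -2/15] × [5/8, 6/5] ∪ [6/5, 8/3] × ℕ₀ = ([6/5, 8/3] × ℕ₀) ∪ ((-4/3, -2/15] × [5/8, 6/5]) ∪ ([-2/15, 3⋅√5] × {5/8, 6/5})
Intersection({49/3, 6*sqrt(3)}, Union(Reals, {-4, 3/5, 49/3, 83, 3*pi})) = {49/3, 6*sqrt(3)}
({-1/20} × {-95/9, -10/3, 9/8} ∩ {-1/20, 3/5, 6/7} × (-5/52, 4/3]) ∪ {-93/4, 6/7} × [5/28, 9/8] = ({-1/20} × {9/8}) ∪ ({-93/4, 6/7} × [5/28, 9/8])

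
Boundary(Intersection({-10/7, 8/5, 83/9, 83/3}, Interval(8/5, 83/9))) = {8/5, 83/9}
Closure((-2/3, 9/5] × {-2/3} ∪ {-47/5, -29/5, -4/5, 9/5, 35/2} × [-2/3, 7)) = ([-2/3, 9/5] × {-2/3}) ∪ ({-47/5, -29/5, -4/5, 9/5, 35/2} × [-2/3, 7])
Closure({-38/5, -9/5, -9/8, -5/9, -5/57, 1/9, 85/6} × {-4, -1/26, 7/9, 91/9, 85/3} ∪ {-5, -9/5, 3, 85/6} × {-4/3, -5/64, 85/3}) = ({-5, -9/5, 3, 85/6} × {-4/3, -5/64, 85/3}) ∪ ({-38/5, -9/5, -9/8, -5/9, -5/57, 1/9, 85/6} × {-4, -1/26, 7/9, 91/9, 85/3})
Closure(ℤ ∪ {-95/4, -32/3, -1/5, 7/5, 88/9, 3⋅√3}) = ℤ ∪ {-95/4, -32/3, -1/5, 7/5, 88/9, 3⋅√3}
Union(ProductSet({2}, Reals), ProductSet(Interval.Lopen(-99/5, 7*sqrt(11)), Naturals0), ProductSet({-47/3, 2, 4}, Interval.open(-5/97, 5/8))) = Union(ProductSet({2}, Reals), ProductSet({-47/3, 2, 4}, Interval.open(-5/97, 5/8)), ProductSet(Interval.Lopen(-99/5, 7*sqrt(11)), Naturals0))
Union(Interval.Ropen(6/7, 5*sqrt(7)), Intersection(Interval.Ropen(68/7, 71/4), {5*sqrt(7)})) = Interval(6/7, 5*sqrt(7))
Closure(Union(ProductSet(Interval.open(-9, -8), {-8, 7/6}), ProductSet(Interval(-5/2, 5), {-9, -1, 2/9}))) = Union(ProductSet(Interval(-9, -8), {-8, 7/6}), ProductSet(Interval(-5/2, 5), {-9, -1, 2/9}))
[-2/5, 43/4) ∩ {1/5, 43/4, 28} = {1/5}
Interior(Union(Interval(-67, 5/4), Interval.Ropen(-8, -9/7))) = Interval.open(-67, 5/4)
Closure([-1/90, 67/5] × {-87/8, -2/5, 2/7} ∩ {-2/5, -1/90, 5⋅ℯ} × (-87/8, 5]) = {-1/90} × {-2/5, 2/7}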